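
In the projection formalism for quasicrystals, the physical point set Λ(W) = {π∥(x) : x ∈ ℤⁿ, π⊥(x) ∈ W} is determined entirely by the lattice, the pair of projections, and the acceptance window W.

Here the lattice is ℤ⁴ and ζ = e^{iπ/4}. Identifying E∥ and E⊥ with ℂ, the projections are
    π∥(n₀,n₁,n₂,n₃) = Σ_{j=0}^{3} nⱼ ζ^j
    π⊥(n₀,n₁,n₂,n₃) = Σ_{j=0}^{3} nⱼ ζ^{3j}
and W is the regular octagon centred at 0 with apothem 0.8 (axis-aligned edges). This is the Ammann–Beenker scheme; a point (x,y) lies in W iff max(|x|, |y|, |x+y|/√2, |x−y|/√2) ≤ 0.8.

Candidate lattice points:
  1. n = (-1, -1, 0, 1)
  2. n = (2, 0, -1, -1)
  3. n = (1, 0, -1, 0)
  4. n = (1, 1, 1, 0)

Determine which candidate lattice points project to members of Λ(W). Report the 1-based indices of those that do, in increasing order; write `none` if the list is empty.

π⊥(n) = n₀ + n₁ζ³ + n₂ζ⁶ + n₃ζ⁹ where ζ = e^{iπ/4}.
candidate 1: n = (-1, -1, 0, 1) → π⊥ ≈ (+0.414214, +0.000000); max(|x|,|y|,|x±y|/√2) = 0.414214 ≤ 0.8 ⇒ ∈ W
candidate 2: n = (2, 0, -1, -1) → π⊥ ≈ (+1.292893, +0.292893); max(|x|,|y|,|x±y|/√2) = 1.292893 > 0.8 ⇒ ∉ W
candidate 3: n = (1, 0, -1, 0) → π⊥ ≈ (+1.000000, +1.000000); max(|x|,|y|,|x±y|/√2) = 1.414214 > 0.8 ⇒ ∉ W
candidate 4: n = (1, 1, 1, 0) → π⊥ ≈ (+0.292893, -0.292893); max(|x|,|y|,|x±y|/√2) = 0.414214 ≤ 0.8 ⇒ ∈ W

1, 4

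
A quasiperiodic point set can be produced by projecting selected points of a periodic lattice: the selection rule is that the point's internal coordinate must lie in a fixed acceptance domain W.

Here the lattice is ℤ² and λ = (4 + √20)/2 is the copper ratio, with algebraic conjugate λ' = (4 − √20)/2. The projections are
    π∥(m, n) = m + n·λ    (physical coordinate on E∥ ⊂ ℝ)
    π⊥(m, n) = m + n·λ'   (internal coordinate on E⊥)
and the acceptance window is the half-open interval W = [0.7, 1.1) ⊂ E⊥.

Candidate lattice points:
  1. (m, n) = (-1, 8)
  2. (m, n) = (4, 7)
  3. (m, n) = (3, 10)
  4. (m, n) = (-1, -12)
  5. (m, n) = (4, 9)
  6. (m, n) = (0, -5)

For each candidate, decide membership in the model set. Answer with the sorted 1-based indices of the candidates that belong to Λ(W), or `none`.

λ' = (4−√20)/2 ≈ -0.2361.
[1] lift (-1,8): star map gives -2.8885; window check 0.7 ≤ -2.8885 < 1.1 is false → out
[2] lift (4,7): star map gives 2.3475; window check 0.7 ≤ 2.3475 < 1.1 is false → out
[3] lift (3,10): star map gives 0.6393; window check 0.7 ≤ 0.6393 < 1.1 is false → out
[4] lift (-1,-12): star map gives 1.8328; window check 0.7 ≤ 1.8328 < 1.1 is false → out
[5] lift (4,9): star map gives 1.8754; window check 0.7 ≤ 1.8754 < 1.1 is false → out
[6] lift (0,-5): star map gives 1.1803; window check 0.7 ≤ 1.1803 < 1.1 is false → out

none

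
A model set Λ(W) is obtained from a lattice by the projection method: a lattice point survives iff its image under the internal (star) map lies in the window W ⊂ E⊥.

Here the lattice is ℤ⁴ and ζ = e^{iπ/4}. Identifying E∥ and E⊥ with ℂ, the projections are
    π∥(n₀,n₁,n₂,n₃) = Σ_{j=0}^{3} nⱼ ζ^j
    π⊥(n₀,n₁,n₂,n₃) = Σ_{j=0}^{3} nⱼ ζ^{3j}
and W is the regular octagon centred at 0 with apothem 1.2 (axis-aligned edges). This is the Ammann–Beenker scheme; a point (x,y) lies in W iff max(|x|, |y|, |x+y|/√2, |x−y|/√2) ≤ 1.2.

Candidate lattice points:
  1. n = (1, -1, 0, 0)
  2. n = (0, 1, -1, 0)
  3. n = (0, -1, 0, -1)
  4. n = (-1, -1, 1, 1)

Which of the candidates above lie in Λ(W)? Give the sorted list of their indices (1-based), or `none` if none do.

4

Internal map: ζ^{3j} for j=0..3 gives (1,0), (−√2/2,√2/2), (0,−1), (√2/2,√2/2).
candidate 1: n = (1, -1, 0, 0) → π⊥ ≈ (+1.70711, -0.70711); max(|x|,|y|,|x±y|/√2) = 1.70711 > 1.2 ⇒ ∉ W
candidate 2: n = (0, 1, -1, 0) → π⊥ ≈ (-0.70711, +1.70711); max(|x|,|y|,|x±y|/√2) = 1.70711 > 1.2 ⇒ ∉ W
candidate 3: n = (0, -1, 0, -1) → π⊥ ≈ (+0.00000, -1.41421); max(|x|,|y|,|x±y|/√2) = 1.41421 > 1.2 ⇒ ∉ W
candidate 4: n = (-1, -1, 1, 1) → π⊥ ≈ (+0.41421, -1.00000); max(|x|,|y|,|x±y|/√2) = 1.00000 ≤ 1.2 ⇒ ∈ W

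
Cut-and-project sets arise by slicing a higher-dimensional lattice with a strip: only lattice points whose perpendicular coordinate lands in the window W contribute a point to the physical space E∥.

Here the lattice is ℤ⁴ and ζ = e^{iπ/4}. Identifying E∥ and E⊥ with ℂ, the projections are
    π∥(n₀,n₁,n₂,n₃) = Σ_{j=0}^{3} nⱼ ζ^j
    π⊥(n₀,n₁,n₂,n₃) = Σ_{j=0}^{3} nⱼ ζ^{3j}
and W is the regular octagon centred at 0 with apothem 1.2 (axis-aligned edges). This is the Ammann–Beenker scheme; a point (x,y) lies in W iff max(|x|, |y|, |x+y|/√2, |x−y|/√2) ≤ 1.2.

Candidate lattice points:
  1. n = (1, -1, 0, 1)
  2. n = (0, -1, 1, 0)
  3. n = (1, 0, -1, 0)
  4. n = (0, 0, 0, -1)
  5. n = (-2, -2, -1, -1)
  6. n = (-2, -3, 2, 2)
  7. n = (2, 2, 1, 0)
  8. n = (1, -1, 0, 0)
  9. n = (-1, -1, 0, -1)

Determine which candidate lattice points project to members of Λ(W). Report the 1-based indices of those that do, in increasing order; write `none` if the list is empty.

4, 7

π⊥(n) = n₀ + n₁ζ³ + n₂ζ⁶ + n₃ζ⁹ where ζ = e^{iπ/4}.
candidate 1: n = (1, -1, 0, 1) → π⊥ ≈ (+2.4142, +0.0000); max(|x|,|y|,|x±y|/√2) = 2.4142 > 1.2 ⇒ ∉ W
candidate 2: n = (0, -1, 1, 0) → π⊥ ≈ (+0.7071, -1.7071); max(|x|,|y|,|x±y|/√2) = 1.7071 > 1.2 ⇒ ∉ W
candidate 3: n = (1, 0, -1, 0) → π⊥ ≈ (+1.0000, +1.0000); max(|x|,|y|,|x±y|/√2) = 1.4142 > 1.2 ⇒ ∉ W
candidate 4: n = (0, 0, 0, -1) → π⊥ ≈ (-0.7071, -0.7071); max(|x|,|y|,|x±y|/√2) = 1.0000 ≤ 1.2 ⇒ ∈ W
candidate 5: n = (-2, -2, -1, -1) → π⊥ ≈ (-1.2929, -1.1213); max(|x|,|y|,|x±y|/√2) = 1.7071 > 1.2 ⇒ ∉ W
candidate 6: n = (-2, -3, 2, 2) → π⊥ ≈ (+1.5355, -2.7071); max(|x|,|y|,|x±y|/√2) = 3.0000 > 1.2 ⇒ ∉ W
candidate 7: n = (2, 2, 1, 0) → π⊥ ≈ (+0.5858, +0.4142); max(|x|,|y|,|x±y|/√2) = 0.7071 ≤ 1.2 ⇒ ∈ W
candidate 8: n = (1, -1, 0, 0) → π⊥ ≈ (+1.7071, -0.7071); max(|x|,|y|,|x±y|/√2) = 1.7071 > 1.2 ⇒ ∉ W
candidate 9: n = (-1, -1, 0, -1) → π⊥ ≈ (-1.0000, -1.4142); max(|x|,|y|,|x±y|/√2) = 1.7071 > 1.2 ⇒ ∉ W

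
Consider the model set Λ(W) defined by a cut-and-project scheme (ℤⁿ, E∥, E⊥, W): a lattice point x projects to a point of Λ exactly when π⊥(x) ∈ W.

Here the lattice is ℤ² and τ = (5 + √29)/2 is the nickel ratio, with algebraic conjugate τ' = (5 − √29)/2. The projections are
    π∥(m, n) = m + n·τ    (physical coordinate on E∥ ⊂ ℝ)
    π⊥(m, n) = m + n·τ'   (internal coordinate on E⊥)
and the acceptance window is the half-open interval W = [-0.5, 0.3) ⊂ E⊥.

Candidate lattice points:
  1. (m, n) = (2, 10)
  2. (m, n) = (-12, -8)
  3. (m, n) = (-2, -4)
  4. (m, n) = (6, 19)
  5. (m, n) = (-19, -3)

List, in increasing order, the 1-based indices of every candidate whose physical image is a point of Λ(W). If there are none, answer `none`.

1

τ' = (5−√29)/2 ≈ -0.192582.
candidate 1: (m,n)=(2,10) → π∥ = 2+10·τ ≈ 53.925824, π⊥ = 2+10·τ' ≈ 0.074176 ∈ [-0.5, 0.3) ⇒ IN Λ
candidate 2: (m,n)=(-12,-8) → π∥ = -12-8·τ ≈ -53.540659, π⊥ = -12-8·τ' ≈ -10.459341 ∉ [-0.5, 0.3) ⇒ out
candidate 3: (m,n)=(-2,-4) → π∥ = -2-4·τ ≈ -22.770330, π⊥ = -2-4·τ' ≈ -1.229670 ∉ [-0.5, 0.3) ⇒ out
candidate 4: (m,n)=(6,19) → π∥ = 6+19·τ ≈ 104.659066, π⊥ = 6+19·τ' ≈ 2.340934 ∉ [-0.5, 0.3) ⇒ out
candidate 5: (m,n)=(-19,-3) → π∥ = -19-3·τ ≈ -34.577747, π⊥ = -19-3·τ' ≈ -18.422253 ∉ [-0.5, 0.3) ⇒ out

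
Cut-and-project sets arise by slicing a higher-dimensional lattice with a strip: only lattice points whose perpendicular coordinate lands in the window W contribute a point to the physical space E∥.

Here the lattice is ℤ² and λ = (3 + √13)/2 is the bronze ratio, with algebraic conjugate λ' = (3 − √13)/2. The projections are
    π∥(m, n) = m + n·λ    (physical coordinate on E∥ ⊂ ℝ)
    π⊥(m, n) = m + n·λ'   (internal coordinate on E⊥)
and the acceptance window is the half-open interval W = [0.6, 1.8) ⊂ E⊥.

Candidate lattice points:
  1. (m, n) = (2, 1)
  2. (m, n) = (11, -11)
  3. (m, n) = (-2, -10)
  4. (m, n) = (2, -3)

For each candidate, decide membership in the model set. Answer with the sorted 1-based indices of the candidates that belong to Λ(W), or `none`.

1, 3

λ' = (3−√13)/2 ≈ -0.30278.
[1] lift (2,1): star map gives 1.69722; window check 0.6 ≤ 1.69722 < 1.8 is true → IN Λ
[2] lift (11,-11): star map gives 14.33053; window check 0.6 ≤ 14.33053 < 1.8 is false → out
[3] lift (-2,-10): star map gives 1.02776; window check 0.6 ≤ 1.02776 < 1.8 is true → IN Λ
[4] lift (2,-3): star map gives 2.90833; window check 0.6 ≤ 2.90833 < 1.8 is false → out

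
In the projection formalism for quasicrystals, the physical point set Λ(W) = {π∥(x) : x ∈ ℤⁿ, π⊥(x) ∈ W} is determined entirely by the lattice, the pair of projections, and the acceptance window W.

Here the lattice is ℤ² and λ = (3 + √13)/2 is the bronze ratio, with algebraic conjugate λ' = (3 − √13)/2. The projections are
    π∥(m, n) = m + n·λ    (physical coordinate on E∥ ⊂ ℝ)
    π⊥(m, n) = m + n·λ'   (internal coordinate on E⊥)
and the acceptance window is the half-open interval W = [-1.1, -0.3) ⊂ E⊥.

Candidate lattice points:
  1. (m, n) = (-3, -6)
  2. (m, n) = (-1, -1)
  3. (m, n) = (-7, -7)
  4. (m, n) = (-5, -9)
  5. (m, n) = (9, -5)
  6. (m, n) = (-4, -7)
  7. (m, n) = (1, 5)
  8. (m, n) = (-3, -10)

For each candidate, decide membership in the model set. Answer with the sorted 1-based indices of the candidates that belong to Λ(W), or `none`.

2, 7

Numerically λ ≈ 3.30278 and λ' = −1/λ ≈ -0.30278.
candidate 1: (m,n)=(-3,-6) → π∥ = -3-6·λ ≈ -22.81665, π⊥ = -3-6·λ' ≈ -1.18335 ∉ [-1.1, -0.3) ⇒ out
candidate 2: (m,n)=(-1,-1) → π∥ = -1-1·λ ≈ -4.30278, π⊥ = -1-1·λ' ≈ -0.69722 ∈ [-1.1, -0.3) ⇒ IN Λ
candidate 3: (m,n)=(-7,-7) → π∥ = -7-7·λ ≈ -30.11943, π⊥ = -7-7·λ' ≈ -4.88057 ∉ [-1.1, -0.3) ⇒ out
candidate 4: (m,n)=(-5,-9) → π∥ = -5-9·λ ≈ -34.72498, π⊥ = -5-9·λ' ≈ -2.27502 ∉ [-1.1, -0.3) ⇒ out
candidate 5: (m,n)=(9,-5) → π∥ = 9-5·λ ≈ -7.51388, π⊥ = 9-5·λ' ≈ 10.51388 ∉ [-1.1, -0.3) ⇒ out
candidate 6: (m,n)=(-4,-7) → π∥ = -4-7·λ ≈ -27.11943, π⊥ = -4-7·λ' ≈ -1.88057 ∉ [-1.1, -0.3) ⇒ out
candidate 7: (m,n)=(1,5) → π∥ = 1+5·λ ≈ 17.51388, π⊥ = 1+5·λ' ≈ -0.51388 ∈ [-1.1, -0.3) ⇒ IN Λ
candidate 8: (m,n)=(-3,-10) → π∥ = -3-10·λ ≈ -36.02776, π⊥ = -3-10·λ' ≈ 0.02776 ∉ [-1.1, -0.3) ⇒ out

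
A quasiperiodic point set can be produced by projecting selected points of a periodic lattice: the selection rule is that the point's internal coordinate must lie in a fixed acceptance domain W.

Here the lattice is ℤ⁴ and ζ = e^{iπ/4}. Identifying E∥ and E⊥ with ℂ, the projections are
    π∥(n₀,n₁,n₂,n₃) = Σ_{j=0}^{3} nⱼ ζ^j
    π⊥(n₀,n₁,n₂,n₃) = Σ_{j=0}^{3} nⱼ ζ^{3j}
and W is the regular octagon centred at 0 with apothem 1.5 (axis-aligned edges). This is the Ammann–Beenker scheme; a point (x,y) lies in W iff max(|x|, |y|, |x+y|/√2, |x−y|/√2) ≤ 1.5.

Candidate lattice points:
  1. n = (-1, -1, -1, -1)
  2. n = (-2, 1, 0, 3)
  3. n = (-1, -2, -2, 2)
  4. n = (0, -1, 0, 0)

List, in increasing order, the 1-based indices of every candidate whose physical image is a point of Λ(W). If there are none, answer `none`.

Internal map: ζ^{3j} for j=0..3 gives (1,0), (−√2/2,√2/2), (0,−1), (√2/2,√2/2).
candidate 1: n = (-1, -1, -1, -1) → π⊥ ≈ (-1.0000, -0.4142); max(|x|,|y|,|x±y|/√2) = 1.0000 ≤ 1.5 ⇒ ∈ W
candidate 2: n = (-2, 1, 0, 3) → π⊥ ≈ (-0.5858, +2.8284); max(|x|,|y|,|x±y|/√2) = 2.8284 > 1.5 ⇒ ∉ W
candidate 3: n = (-1, -2, -2, 2) → π⊥ ≈ (+1.8284, +2.0000); max(|x|,|y|,|x±y|/√2) = 2.7071 > 1.5 ⇒ ∉ W
candidate 4: n = (0, -1, 0, 0) → π⊥ ≈ (+0.7071, -0.7071); max(|x|,|y|,|x±y|/√2) = 1.0000 ≤ 1.5 ⇒ ∈ W

1, 4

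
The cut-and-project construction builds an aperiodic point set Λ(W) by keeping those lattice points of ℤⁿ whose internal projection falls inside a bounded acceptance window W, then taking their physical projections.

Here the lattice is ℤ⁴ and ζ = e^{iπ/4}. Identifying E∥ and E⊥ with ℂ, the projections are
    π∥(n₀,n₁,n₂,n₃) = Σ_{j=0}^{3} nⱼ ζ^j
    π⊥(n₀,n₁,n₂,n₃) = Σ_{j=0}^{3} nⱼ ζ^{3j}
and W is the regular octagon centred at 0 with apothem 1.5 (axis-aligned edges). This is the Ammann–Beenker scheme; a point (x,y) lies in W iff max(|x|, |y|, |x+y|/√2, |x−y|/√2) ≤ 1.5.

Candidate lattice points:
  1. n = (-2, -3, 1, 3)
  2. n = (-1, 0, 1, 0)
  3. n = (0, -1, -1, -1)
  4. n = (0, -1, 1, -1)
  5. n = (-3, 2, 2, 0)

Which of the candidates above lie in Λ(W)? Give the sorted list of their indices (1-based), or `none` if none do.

With ζ = e^{iπ/4} the internal vectors are ζ^0,ζ^3,ζ^6,ζ^9.
candidate 1: n = (-2, -3, 1, 3) → π⊥ ≈ (+2.242641, -1.000000); max(|x|,|y|,|x±y|/√2) = 2.292893 > 1.5 ⇒ ∉ W
candidate 2: n = (-1, 0, 1, 0) → π⊥ ≈ (-1.000000, -1.000000); max(|x|,|y|,|x±y|/√2) = 1.414214 ≤ 1.5 ⇒ ∈ W
candidate 3: n = (0, -1, -1, -1) → π⊥ ≈ (+0.000000, -0.414214); max(|x|,|y|,|x±y|/√2) = 0.414214 ≤ 1.5 ⇒ ∈ W
candidate 4: n = (0, -1, 1, -1) → π⊥ ≈ (+0.000000, -2.414214); max(|x|,|y|,|x±y|/√2) = 2.414214 > 1.5 ⇒ ∉ W
candidate 5: n = (-3, 2, 2, 0) → π⊥ ≈ (-4.414214, -0.585786); max(|x|,|y|,|x±y|/√2) = 4.414214 > 1.5 ⇒ ∉ W

2, 3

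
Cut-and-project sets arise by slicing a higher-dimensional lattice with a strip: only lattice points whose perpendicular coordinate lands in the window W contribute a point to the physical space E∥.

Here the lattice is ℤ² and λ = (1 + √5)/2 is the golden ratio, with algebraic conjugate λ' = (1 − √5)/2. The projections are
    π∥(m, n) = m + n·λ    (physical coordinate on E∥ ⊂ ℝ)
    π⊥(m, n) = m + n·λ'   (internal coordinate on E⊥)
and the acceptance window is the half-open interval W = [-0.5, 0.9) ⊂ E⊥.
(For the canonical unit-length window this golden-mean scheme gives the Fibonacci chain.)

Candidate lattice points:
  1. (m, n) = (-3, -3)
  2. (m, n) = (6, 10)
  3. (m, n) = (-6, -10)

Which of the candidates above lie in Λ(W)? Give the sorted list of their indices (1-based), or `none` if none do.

Numerically λ ≈ 1.61803 and λ' = −1/λ ≈ -0.61803.
[1] lift (-3,-3): star map gives -1.14590; window check -0.5 ≤ -1.14590 < 0.9 is false → out
[2] lift (6,10): star map gives -0.18034; window check -0.5 ≤ -0.18034 < 0.9 is true → IN Λ
[3] lift (-6,-10): star map gives 0.18034; window check -0.5 ≤ 0.18034 < 0.9 is true → IN Λ

2, 3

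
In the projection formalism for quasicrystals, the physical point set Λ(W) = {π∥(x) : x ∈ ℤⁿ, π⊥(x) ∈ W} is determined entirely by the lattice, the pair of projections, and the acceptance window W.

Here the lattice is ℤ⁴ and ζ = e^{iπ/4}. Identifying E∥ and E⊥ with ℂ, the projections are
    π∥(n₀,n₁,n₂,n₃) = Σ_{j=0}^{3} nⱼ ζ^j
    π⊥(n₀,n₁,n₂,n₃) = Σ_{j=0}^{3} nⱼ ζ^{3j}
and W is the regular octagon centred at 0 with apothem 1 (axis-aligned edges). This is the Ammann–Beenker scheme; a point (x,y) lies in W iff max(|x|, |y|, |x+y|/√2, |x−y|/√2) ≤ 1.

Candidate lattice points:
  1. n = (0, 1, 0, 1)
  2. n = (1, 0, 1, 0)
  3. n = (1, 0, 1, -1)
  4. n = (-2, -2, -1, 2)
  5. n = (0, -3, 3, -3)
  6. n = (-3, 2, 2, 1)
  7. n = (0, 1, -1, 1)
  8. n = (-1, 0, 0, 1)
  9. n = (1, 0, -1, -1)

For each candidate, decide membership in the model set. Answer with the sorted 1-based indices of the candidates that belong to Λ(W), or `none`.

8, 9

π⊥(n) = n₀ + n₁ζ³ + n₂ζ⁶ + n₃ζ⁹ where ζ = e^{iπ/4}.
candidate 1: n = (0, 1, 0, 1) → π⊥ ≈ (+0.0000, +1.4142); max(|x|,|y|,|x±y|/√2) = 1.4142 > 1 ⇒ ∉ W
candidate 2: n = (1, 0, 1, 0) → π⊥ ≈ (+1.0000, -1.0000); max(|x|,|y|,|x±y|/√2) = 1.4142 > 1 ⇒ ∉ W
candidate 3: n = (1, 0, 1, -1) → π⊥ ≈ (+0.2929, -1.7071); max(|x|,|y|,|x±y|/√2) = 1.7071 > 1 ⇒ ∉ W
candidate 4: n = (-2, -2, -1, 2) → π⊥ ≈ (+0.8284, +1.0000); max(|x|,|y|,|x±y|/√2) = 1.2929 > 1 ⇒ ∉ W
candidate 5: n = (0, -3, 3, -3) → π⊥ ≈ (+0.0000, -7.2426); max(|x|,|y|,|x±y|/√2) = 7.2426 > 1 ⇒ ∉ W
candidate 6: n = (-3, 2, 2, 1) → π⊥ ≈ (-3.7071, +0.1213); max(|x|,|y|,|x±y|/√2) = 3.7071 > 1 ⇒ ∉ W
candidate 7: n = (0, 1, -1, 1) → π⊥ ≈ (+0.0000, +2.4142); max(|x|,|y|,|x±y|/√2) = 2.4142 > 1 ⇒ ∉ W
candidate 8: n = (-1, 0, 0, 1) → π⊥ ≈ (-0.2929, +0.7071); max(|x|,|y|,|x±y|/√2) = 0.7071 ≤ 1 ⇒ ∈ W
candidate 9: n = (1, 0, -1, -1) → π⊥ ≈ (+0.2929, +0.2929); max(|x|,|y|,|x±y|/√2) = 0.4142 ≤ 1 ⇒ ∈ W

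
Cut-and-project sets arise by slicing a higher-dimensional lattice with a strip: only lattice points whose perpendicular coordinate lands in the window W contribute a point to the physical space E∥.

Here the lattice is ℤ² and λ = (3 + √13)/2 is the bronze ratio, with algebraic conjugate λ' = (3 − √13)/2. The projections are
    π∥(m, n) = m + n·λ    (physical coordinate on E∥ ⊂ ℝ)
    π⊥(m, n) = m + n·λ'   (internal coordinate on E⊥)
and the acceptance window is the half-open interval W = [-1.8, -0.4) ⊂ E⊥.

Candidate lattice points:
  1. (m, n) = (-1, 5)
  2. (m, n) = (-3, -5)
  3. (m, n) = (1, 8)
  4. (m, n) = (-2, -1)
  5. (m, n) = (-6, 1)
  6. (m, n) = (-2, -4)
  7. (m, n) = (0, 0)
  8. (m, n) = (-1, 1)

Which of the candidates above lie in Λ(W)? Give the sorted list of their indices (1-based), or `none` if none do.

Numerically λ ≈ 3.3028 and λ' = −1/λ ≈ -0.3028.
candidate 1: (m,n)=(-1,5) → π∥ = -1+5·λ ≈ 15.5139, π⊥ = -1+5·λ' ≈ -2.5139 ∉ [-1.8, -0.4) ⇒ out
candidate 2: (m,n)=(-3,-5) → π∥ = -3-5·λ ≈ -19.5139, π⊥ = -3-5·λ' ≈ -1.4861 ∈ [-1.8, -0.4) ⇒ IN Λ
candidate 3: (m,n)=(1,8) → π∥ = 1+8·λ ≈ 27.4222, π⊥ = 1+8·λ' ≈ -1.4222 ∈ [-1.8, -0.4) ⇒ IN Λ
candidate 4: (m,n)=(-2,-1) → π∥ = -2-1·λ ≈ -5.3028, π⊥ = -2-1·λ' ≈ -1.6972 ∈ [-1.8, -0.4) ⇒ IN Λ
candidate 5: (m,n)=(-6,1) → π∥ = -6+1·λ ≈ -2.6972, π⊥ = -6+1·λ' ≈ -6.3028 ∉ [-1.8, -0.4) ⇒ out
candidate 6: (m,n)=(-2,-4) → π∥ = -2-4·λ ≈ -15.2111, π⊥ = -2-4·λ' ≈ -0.7889 ∈ [-1.8, -0.4) ⇒ IN Λ
candidate 7: (m,n)=(0,0) → π∥ = 0+0·λ ≈ 0.0000, π⊥ = 0+0·λ' ≈ 0.0000 ∉ [-1.8, -0.4) ⇒ out
candidate 8: (m,n)=(-1,1) → π∥ = -1+1·λ ≈ 2.3028, π⊥ = -1+1·λ' ≈ -1.3028 ∈ [-1.8, -0.4) ⇒ IN Λ

2, 3, 4, 6, 8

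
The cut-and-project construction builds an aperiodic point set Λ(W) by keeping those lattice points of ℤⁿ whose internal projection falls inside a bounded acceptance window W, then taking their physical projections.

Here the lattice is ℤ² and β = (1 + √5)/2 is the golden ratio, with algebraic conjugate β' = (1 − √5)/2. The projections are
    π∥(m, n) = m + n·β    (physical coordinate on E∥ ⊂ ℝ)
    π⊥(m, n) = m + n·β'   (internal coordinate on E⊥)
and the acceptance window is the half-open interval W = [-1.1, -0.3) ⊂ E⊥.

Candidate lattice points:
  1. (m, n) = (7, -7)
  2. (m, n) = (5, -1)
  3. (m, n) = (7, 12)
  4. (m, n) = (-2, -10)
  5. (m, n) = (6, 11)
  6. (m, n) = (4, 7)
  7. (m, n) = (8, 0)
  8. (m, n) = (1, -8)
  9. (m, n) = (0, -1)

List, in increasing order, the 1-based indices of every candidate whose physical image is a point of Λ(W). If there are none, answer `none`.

3, 5, 6

Compute β' = (1−√5)/2 = -0.61803, so π⊥(m,n) = m -0.61803·n.
candidate 1: (m,n)=(7,-7) → π∥ = 7-7·β ≈ -4.32624, π⊥ = 7-7·β' ≈ 11.32624 ∉ [-1.1, -0.3) ⇒ out
candidate 2: (m,n)=(5,-1) → π∥ = 5-1·β ≈ 3.38197, π⊥ = 5-1·β' ≈ 5.61803 ∉ [-1.1, -0.3) ⇒ out
candidate 3: (m,n)=(7,12) → π∥ = 7+12·β ≈ 26.41641, π⊥ = 7+12·β' ≈ -0.41641 ∈ [-1.1, -0.3) ⇒ IN Λ
candidate 4: (m,n)=(-2,-10) → π∥ = -2-10·β ≈ -18.18034, π⊥ = -2-10·β' ≈ 4.18034 ∉ [-1.1, -0.3) ⇒ out
candidate 5: (m,n)=(6,11) → π∥ = 6+11·β ≈ 23.79837, π⊥ = 6+11·β' ≈ -0.79837 ∈ [-1.1, -0.3) ⇒ IN Λ
candidate 6: (m,n)=(4,7) → π∥ = 4+7·β ≈ 15.32624, π⊥ = 4+7·β' ≈ -0.32624 ∈ [-1.1, -0.3) ⇒ IN Λ
candidate 7: (m,n)=(8,0) → π∥ = 8+0·β ≈ 8.00000, π⊥ = 8+0·β' ≈ 8.00000 ∉ [-1.1, -0.3) ⇒ out
candidate 8: (m,n)=(1,-8) → π∥ = 1-8·β ≈ -11.94427, π⊥ = 1-8·β' ≈ 5.94427 ∉ [-1.1, -0.3) ⇒ out
candidate 9: (m,n)=(0,-1) → π∥ = 0-1·β ≈ -1.61803, π⊥ = 0-1·β' ≈ 0.61803 ∉ [-1.1, -0.3) ⇒ out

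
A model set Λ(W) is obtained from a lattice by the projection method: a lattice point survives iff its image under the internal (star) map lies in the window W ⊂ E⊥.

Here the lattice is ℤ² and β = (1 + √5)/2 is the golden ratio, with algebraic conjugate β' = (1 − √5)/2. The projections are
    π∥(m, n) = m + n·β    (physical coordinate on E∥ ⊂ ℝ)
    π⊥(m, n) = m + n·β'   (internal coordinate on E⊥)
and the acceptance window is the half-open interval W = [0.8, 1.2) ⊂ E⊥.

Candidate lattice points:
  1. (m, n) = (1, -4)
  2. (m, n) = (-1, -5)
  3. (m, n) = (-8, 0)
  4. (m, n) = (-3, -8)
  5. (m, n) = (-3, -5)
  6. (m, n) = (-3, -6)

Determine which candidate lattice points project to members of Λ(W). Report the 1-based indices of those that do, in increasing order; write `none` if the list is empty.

Compute β' = (1−√5)/2 = -0.6180, so π⊥(m,n) = m -0.6180·n.
#1 (1,-4): internal coord 1 + (-4)·β' = +3.4721; +3.4721 ∉ [0.8, 1.2) → out
#2 (-1,-5): internal coord -1 + (-5)·β' = +2.0902; +2.0902 ∉ [0.8, 1.2) → out
#3 (-8,0): internal coord -8 + (0)·β' = -8.0000; -8.0000 ∉ [0.8, 1.2) → out
#4 (-3,-8): internal coord -3 + (-8)·β' = +1.9443; +1.9443 ∉ [0.8, 1.2) → out
#5 (-3,-5): internal coord -3 + (-5)·β' = +0.0902; +0.0902 ∉ [0.8, 1.2) → out
#6 (-3,-6): internal coord -3 + (-6)·β' = +0.7082; +0.7082 ∉ [0.8, 1.2) → out

none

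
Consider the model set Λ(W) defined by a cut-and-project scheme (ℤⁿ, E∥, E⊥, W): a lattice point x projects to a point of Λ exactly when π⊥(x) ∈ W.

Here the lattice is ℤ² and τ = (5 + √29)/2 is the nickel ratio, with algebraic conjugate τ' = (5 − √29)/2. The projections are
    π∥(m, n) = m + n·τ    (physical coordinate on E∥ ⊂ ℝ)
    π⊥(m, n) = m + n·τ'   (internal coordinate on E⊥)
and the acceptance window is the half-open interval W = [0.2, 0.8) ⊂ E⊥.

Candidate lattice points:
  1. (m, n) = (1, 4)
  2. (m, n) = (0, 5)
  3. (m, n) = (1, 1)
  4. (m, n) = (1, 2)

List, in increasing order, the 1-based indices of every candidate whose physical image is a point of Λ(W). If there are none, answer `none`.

τ' = (5−√29)/2 ≈ -0.1926.
candidate 1: (m,n)=(1,4) → π∥ = 1+4·τ ≈ 21.7703, π⊥ = 1+4·τ' ≈ 0.2297 ∈ [0.2, 0.8) ⇒ IN Λ
candidate 2: (m,n)=(0,5) → π∥ = 0+5·τ ≈ 25.9629, π⊥ = 0+5·τ' ≈ -0.9629 ∉ [0.2, 0.8) ⇒ out
candidate 3: (m,n)=(1,1) → π∥ = 1+1·τ ≈ 6.1926, π⊥ = 1+1·τ' ≈ 0.8074 ∉ [0.2, 0.8) ⇒ out
candidate 4: (m,n)=(1,2) → π∥ = 1+2·τ ≈ 11.3852, π⊥ = 1+2·τ' ≈ 0.6148 ∈ [0.2, 0.8) ⇒ IN Λ

1, 4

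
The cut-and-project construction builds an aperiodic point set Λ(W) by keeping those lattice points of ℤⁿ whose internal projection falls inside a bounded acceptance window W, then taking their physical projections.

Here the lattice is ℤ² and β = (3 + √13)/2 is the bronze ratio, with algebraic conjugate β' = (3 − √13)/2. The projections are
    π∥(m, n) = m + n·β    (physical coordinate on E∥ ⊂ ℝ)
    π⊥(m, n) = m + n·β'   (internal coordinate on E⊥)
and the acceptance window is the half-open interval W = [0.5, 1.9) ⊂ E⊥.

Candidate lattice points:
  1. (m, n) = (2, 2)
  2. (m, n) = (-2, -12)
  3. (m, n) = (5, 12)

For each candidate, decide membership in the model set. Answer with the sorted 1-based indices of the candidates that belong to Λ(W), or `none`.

Compute β' = (3−√13)/2 = -0.30278, so π⊥(m,n) = m -0.30278·n.
[1] lift (2,2): star map gives 1.39445; window check 0.5 ≤ 1.39445 < 1.9 is true → IN Λ
[2] lift (-2,-12): star map gives 1.63331; window check 0.5 ≤ 1.63331 < 1.9 is true → IN Λ
[3] lift (5,12): star map gives 1.36669; window check 0.5 ≤ 1.36669 < 1.9 is true → IN Λ

1, 2, 3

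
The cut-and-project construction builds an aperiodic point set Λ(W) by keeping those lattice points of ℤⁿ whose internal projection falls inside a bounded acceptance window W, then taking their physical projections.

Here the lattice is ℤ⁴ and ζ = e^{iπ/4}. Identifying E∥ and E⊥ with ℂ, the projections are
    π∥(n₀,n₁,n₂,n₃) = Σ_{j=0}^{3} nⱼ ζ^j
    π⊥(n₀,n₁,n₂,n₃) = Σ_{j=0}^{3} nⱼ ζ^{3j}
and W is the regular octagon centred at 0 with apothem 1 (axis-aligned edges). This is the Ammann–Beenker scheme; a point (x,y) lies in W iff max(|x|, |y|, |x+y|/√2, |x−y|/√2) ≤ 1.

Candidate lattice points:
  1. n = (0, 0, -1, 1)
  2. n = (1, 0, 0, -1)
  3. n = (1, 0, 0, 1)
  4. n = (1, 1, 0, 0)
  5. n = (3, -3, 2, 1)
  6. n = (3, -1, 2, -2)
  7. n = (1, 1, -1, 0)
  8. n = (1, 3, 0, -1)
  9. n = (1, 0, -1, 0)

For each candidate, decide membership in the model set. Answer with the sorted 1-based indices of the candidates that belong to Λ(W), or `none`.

2, 4

With ζ = e^{iπ/4} the internal vectors are ζ^0,ζ^3,ζ^6,ζ^9.
#1 (0, 0, -1, 1): internal (0.707107, 1.707107); octagon support 1.707107 vs apothem 1 → ∉ W
#2 (1, 0, 0, -1): internal (0.292893, -0.707107); octagon support 0.707107 vs apothem 1 → ∈ W
#3 (1, 0, 0, 1): internal (1.707107, 0.707107); octagon support 1.707107 vs apothem 1 → ∉ W
#4 (1, 1, 0, 0): internal (0.292893, 0.707107); octagon support 0.707107 vs apothem 1 → ∈ W
#5 (3, -3, 2, 1): internal (5.828427, -3.414214); octagon support 6.535534 vs apothem 1 → ∉ W
#6 (3, -1, 2, -2): internal (2.292893, -4.121320); octagon support 4.535534 vs apothem 1 → ∉ W
#7 (1, 1, -1, 0): internal (0.292893, 1.707107); octagon support 1.707107 vs apothem 1 → ∉ W
#8 (1, 3, 0, -1): internal (-1.828427, 1.414214); octagon support 2.292893 vs apothem 1 → ∉ W
#9 (1, 0, -1, 0): internal (1.000000, 1.000000); octagon support 1.414214 vs apothem 1 → ∉ W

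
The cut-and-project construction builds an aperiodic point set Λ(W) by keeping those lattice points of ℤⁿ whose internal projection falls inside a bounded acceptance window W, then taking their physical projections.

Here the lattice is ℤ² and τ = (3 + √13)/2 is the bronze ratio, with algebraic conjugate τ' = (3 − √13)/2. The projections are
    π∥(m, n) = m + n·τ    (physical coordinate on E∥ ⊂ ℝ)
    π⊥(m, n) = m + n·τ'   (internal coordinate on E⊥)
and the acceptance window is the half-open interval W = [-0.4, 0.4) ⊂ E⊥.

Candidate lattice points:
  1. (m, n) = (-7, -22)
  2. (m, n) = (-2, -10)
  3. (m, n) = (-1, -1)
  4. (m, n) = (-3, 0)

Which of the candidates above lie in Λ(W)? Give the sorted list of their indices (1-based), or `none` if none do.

Numerically τ ≈ 3.302776 and τ' = −1/τ ≈ -0.302776.
#1 (-7,-22): internal coord -7 + (-22)·τ' = -0.338936; -0.338936 ∈ [-0.4, 0.4) → IN Λ
#2 (-2,-10): internal coord -2 + (-10)·τ' = +1.027756; +1.027756 ∉ [-0.4, 0.4) → out
#3 (-1,-1): internal coord -1 + (-1)·τ' = -0.697224; -0.697224 ∉ [-0.4, 0.4) → out
#4 (-3,0): internal coord -3 + (0)·τ' = -3.000000; -3.000000 ∉ [-0.4, 0.4) → out

1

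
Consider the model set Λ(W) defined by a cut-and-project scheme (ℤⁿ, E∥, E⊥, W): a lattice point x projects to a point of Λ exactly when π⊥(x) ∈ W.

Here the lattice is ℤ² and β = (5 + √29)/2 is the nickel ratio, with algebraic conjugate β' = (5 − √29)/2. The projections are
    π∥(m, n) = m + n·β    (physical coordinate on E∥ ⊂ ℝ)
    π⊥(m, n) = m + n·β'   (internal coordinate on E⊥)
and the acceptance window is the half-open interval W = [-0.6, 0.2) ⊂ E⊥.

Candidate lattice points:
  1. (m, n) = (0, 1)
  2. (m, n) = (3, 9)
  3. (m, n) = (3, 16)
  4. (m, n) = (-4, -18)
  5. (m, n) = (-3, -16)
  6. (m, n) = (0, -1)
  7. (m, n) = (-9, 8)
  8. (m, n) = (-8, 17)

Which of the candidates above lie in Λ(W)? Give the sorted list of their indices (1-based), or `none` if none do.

β' = (5−√29)/2 ≈ -0.192582.
#1 (0,1): internal coord 0 + (1)·β' = -0.192582; -0.192582 ∈ [-0.6, 0.2) → IN Λ
#2 (3,9): internal coord 3 + (9)·β' = +1.266758; +1.266758 ∉ [-0.6, 0.2) → out
#3 (3,16): internal coord 3 + (16)·β' = -0.081318; -0.081318 ∈ [-0.6, 0.2) → IN Λ
#4 (-4,-18): internal coord -4 + (-18)·β' = -0.533517; -0.533517 ∈ [-0.6, 0.2) → IN Λ
#5 (-3,-16): internal coord -3 + (-16)·β' = +0.081318; +0.081318 ∈ [-0.6, 0.2) → IN Λ
#6 (0,-1): internal coord 0 + (-1)·β' = +0.192582; +0.192582 ∈ [-0.6, 0.2) → IN Λ
#7 (-9,8): internal coord -9 + (8)·β' = -10.540659; -10.540659 ∉ [-0.6, 0.2) → out
#8 (-8,17): internal coord -8 + (17)·β' = -11.273901; -11.273901 ∉ [-0.6, 0.2) → out

1, 3, 4, 5, 6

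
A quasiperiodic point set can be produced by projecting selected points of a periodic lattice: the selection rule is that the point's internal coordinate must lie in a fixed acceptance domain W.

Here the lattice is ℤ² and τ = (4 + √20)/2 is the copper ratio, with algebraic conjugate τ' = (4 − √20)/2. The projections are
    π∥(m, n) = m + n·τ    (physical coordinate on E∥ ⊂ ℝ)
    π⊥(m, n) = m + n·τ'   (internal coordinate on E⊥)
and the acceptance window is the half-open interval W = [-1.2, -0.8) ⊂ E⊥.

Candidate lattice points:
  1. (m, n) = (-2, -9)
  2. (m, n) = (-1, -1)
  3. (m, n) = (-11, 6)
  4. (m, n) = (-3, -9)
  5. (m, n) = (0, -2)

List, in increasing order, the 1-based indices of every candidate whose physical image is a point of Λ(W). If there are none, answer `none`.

4

Numerically τ ≈ 4.2361 and τ' = −1/τ ≈ -0.2361.
candidate 1: (m,n)=(-2,-9) → π∥ = -2-9·τ ≈ -40.1246, π⊥ = -2-9·τ' ≈ 0.1246 ∉ [-1.2, -0.8) ⇒ out
candidate 2: (m,n)=(-1,-1) → π∥ = -1-1·τ ≈ -5.2361, π⊥ = -1-1·τ' ≈ -0.7639 ∉ [-1.2, -0.8) ⇒ out
candidate 3: (m,n)=(-11,6) → π∥ = -11+6·τ ≈ 14.4164, π⊥ = -11+6·τ' ≈ -12.4164 ∉ [-1.2, -0.8) ⇒ out
candidate 4: (m,n)=(-3,-9) → π∥ = -3-9·τ ≈ -41.1246, π⊥ = -3-9·τ' ≈ -0.8754 ∈ [-1.2, -0.8) ⇒ IN Λ
candidate 5: (m,n)=(0,-2) → π∥ = 0-2·τ ≈ -8.4721, π⊥ = 0-2·τ' ≈ 0.4721 ∉ [-1.2, -0.8) ⇒ out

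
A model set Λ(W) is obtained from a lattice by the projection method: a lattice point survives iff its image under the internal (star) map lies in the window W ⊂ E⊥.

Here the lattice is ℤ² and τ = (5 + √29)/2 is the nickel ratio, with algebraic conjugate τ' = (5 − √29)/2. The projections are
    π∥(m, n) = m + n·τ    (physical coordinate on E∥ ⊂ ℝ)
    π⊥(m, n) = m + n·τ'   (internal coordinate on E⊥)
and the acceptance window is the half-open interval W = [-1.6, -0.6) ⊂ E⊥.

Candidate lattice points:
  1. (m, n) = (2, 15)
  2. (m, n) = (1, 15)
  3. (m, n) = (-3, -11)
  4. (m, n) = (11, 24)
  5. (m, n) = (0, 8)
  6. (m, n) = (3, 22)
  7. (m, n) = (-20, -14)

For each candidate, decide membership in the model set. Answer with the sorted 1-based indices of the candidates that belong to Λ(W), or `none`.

Numerically τ ≈ 5.19258 and τ' = −1/τ ≈ -0.19258.
#1 (2,15): internal coord 2 + (15)·τ' = -0.88874; -0.88874 ∈ [-1.6, -0.6) → IN Λ
#2 (1,15): internal coord 1 + (15)·τ' = -1.88874; -1.88874 ∉ [-1.6, -0.6) → out
#3 (-3,-11): internal coord -3 + (-11)·τ' = -0.88159; -0.88159 ∈ [-1.6, -0.6) → IN Λ
#4 (11,24): internal coord 11 + (24)·τ' = +6.37802; +6.37802 ∉ [-1.6, -0.6) → out
#5 (0,8): internal coord 0 + (8)·τ' = -1.54066; -1.54066 ∈ [-1.6, -0.6) → IN Λ
#6 (3,22): internal coord 3 + (22)·τ' = -1.23681; -1.23681 ∈ [-1.6, -0.6) → IN Λ
#7 (-20,-14): internal coord -20 + (-14)·τ' = -17.30385; -17.30385 ∉ [-1.6, -0.6) → out

1, 3, 5, 6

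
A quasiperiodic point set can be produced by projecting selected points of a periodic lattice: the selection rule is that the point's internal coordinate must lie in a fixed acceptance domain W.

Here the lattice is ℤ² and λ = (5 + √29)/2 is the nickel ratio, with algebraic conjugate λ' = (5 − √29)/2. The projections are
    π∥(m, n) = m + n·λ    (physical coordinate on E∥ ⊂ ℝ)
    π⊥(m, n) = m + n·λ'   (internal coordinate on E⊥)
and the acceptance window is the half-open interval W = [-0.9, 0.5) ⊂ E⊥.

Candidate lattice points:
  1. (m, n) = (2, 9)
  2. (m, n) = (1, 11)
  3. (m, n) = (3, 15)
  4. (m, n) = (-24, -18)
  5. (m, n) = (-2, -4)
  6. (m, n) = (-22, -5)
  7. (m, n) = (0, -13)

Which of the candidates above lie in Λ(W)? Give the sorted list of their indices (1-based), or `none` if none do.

1, 3

Numerically λ ≈ 5.1926 and λ' = −1/λ ≈ -0.1926.
#1 (2,9): internal coord 2 + (9)·λ' = +0.2668; +0.2668 ∈ [-0.9, 0.5) → IN Λ
#2 (1,11): internal coord 1 + (11)·λ' = -1.1184; -1.1184 ∉ [-0.9, 0.5) → out
#3 (3,15): internal coord 3 + (15)·λ' = +0.1113; +0.1113 ∈ [-0.9, 0.5) → IN Λ
#4 (-24,-18): internal coord -24 + (-18)·λ' = -20.5335; -20.5335 ∉ [-0.9, 0.5) → out
#5 (-2,-4): internal coord -2 + (-4)·λ' = -1.2297; -1.2297 ∉ [-0.9, 0.5) → out
#6 (-22,-5): internal coord -22 + (-5)·λ' = -21.0371; -21.0371 ∉ [-0.9, 0.5) → out
#7 (0,-13): internal coord 0 + (-13)·λ' = +2.5036; +2.5036 ∉ [-0.9, 0.5) → out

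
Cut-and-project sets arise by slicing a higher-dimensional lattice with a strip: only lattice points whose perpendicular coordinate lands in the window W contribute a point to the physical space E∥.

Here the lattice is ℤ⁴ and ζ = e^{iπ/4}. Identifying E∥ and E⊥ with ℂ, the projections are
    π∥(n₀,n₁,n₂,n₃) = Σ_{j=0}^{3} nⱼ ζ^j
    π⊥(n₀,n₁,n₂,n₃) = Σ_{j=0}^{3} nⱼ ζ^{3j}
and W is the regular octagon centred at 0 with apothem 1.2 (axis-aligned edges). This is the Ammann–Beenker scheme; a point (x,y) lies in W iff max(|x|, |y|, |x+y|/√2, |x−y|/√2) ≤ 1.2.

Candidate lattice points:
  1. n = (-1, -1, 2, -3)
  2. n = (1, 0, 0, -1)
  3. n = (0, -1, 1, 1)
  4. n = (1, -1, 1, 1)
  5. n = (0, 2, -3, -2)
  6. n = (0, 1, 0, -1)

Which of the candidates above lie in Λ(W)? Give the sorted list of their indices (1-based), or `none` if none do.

π⊥(n) = n₀ + n₁ζ³ + n₂ζ⁶ + n₃ζ⁹ where ζ = e^{iπ/4}.
candidate 1: n = (-1, -1, 2, -3) → π⊥ ≈ (-2.414214, -4.828427); max(|x|,|y|,|x±y|/√2) = 5.121320 > 1.2 ⇒ ∉ W
candidate 2: n = (1, 0, 0, -1) → π⊥ ≈ (+0.292893, -0.707107); max(|x|,|y|,|x±y|/√2) = 0.707107 ≤ 1.2 ⇒ ∈ W
candidate 3: n = (0, -1, 1, 1) → π⊥ ≈ (+1.414214, -1.000000); max(|x|,|y|,|x±y|/√2) = 1.707107 > 1.2 ⇒ ∉ W
candidate 4: n = (1, -1, 1, 1) → π⊥ ≈ (+2.414214, -1.000000); max(|x|,|y|,|x±y|/√2) = 2.414214 > 1.2 ⇒ ∉ W
candidate 5: n = (0, 2, -3, -2) → π⊥ ≈ (-2.828427, +3.000000); max(|x|,|y|,|x±y|/√2) = 4.121320 > 1.2 ⇒ ∉ W
candidate 6: n = (0, 1, 0, -1) → π⊥ ≈ (-1.414214, +0.000000); max(|x|,|y|,|x±y|/√2) = 1.414214 > 1.2 ⇒ ∉ W

2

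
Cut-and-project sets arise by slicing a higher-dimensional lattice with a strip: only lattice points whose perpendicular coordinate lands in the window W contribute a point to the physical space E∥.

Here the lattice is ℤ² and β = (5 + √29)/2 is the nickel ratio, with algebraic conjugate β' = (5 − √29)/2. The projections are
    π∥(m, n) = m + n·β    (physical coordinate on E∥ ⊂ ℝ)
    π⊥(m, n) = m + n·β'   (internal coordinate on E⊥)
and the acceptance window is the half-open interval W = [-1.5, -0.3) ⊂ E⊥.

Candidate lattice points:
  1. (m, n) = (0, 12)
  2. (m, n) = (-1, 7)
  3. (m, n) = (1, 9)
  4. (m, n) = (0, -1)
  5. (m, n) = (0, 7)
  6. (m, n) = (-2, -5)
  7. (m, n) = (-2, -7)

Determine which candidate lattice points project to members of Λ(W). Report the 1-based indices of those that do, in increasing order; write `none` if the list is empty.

3, 5, 6, 7

Numerically β ≈ 5.19258 and β' = −1/β ≈ -0.19258.
candidate 1: (m,n)=(0,12) → π∥ = 0+12·β ≈ 62.31099, π⊥ = 0+12·β' ≈ -2.31099 ∉ [-1.5, -0.3) ⇒ out
candidate 2: (m,n)=(-1,7) → π∥ = -1+7·β ≈ 35.34808, π⊥ = -1+7·β' ≈ -2.34808 ∉ [-1.5, -0.3) ⇒ out
candidate 3: (m,n)=(1,9) → π∥ = 1+9·β ≈ 47.73324, π⊥ = 1+9·β' ≈ -0.73324 ∈ [-1.5, -0.3) ⇒ IN Λ
candidate 4: (m,n)=(0,-1) → π∥ = 0-1·β ≈ -5.19258, π⊥ = 0-1·β' ≈ 0.19258 ∉ [-1.5, -0.3) ⇒ out
candidate 5: (m,n)=(0,7) → π∥ = 0+7·β ≈ 36.34808, π⊥ = 0+7·β' ≈ -1.34808 ∈ [-1.5, -0.3) ⇒ IN Λ
candidate 6: (m,n)=(-2,-5) → π∥ = -2-5·β ≈ -27.96291, π⊥ = -2-5·β' ≈ -1.03709 ∈ [-1.5, -0.3) ⇒ IN Λ
candidate 7: (m,n)=(-2,-7) → π∥ = -2-7·β ≈ -38.34808, π⊥ = -2-7·β' ≈ -0.65192 ∈ [-1.5, -0.3) ⇒ IN Λ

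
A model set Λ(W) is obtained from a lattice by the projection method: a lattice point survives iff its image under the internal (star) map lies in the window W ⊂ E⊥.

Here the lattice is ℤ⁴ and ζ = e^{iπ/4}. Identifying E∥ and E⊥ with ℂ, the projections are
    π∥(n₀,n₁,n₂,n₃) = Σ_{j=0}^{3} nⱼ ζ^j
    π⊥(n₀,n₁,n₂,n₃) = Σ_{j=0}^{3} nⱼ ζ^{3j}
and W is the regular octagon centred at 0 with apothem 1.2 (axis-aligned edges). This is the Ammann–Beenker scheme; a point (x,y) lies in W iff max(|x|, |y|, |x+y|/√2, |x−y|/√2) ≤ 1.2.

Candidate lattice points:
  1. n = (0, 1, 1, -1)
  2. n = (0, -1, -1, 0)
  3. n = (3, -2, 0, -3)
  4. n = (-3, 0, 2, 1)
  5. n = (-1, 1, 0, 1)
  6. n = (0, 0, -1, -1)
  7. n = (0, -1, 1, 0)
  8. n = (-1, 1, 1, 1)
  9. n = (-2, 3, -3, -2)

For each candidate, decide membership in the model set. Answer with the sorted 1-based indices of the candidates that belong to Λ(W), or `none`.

π⊥(n) = n₀ + n₁ζ³ + n₂ζ⁶ + n₃ζ⁹ where ζ = e^{iπ/4}.
#1 (0, 1, 1, -1): internal (-1.41421, -1.00000); octagon support 1.70711 vs apothem 1.2 → ∉ W
#2 (0, -1, -1, 0): internal (0.70711, 0.29289); octagon support 0.70711 vs apothem 1.2 → ∈ W
#3 (3, -2, 0, -3): internal (2.29289, -3.53553); octagon support 4.12132 vs apothem 1.2 → ∉ W
#4 (-3, 0, 2, 1): internal (-2.29289, -1.29289); octagon support 2.53553 vs apothem 1.2 → ∉ W
#5 (-1, 1, 0, 1): internal (-1.00000, 1.41421); octagon support 1.70711 vs apothem 1.2 → ∉ W
#6 (0, 0, -1, -1): internal (-0.70711, 0.29289); octagon support 0.70711 vs apothem 1.2 → ∈ W
#7 (0, -1, 1, 0): internal (0.70711, -1.70711); octagon support 1.70711 vs apothem 1.2 → ∉ W
#8 (-1, 1, 1, 1): internal (-1.00000, 0.41421); octagon support 1.00000 vs apothem 1.2 → ∈ W
#9 (-2, 3, -3, -2): internal (-5.53553, 3.70711); octagon support 6.53553 vs apothem 1.2 → ∉ W

2, 6, 8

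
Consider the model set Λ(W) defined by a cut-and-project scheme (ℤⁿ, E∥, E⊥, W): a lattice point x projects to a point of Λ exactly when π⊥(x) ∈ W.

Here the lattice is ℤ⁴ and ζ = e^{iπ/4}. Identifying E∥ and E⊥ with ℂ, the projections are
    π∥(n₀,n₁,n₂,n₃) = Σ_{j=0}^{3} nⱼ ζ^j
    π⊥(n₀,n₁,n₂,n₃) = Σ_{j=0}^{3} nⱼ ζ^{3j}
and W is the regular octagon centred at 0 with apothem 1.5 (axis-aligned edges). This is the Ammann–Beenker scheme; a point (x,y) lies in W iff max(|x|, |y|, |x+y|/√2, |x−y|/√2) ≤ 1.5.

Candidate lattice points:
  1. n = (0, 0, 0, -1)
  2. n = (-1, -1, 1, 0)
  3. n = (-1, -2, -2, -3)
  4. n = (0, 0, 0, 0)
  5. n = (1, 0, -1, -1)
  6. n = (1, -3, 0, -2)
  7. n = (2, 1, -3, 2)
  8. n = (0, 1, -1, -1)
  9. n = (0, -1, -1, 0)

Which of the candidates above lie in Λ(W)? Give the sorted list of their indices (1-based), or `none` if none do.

Internal map: ζ^{3j} for j=0..3 gives (1,0), (−√2/2,√2/2), (0,−1), (√2/2,√2/2).
candidate 1: n = (0, 0, 0, -1) → π⊥ ≈ (-0.7071, -0.7071); max(|x|,|y|,|x±y|/√2) = 1.0000 ≤ 1.5 ⇒ ∈ W
candidate 2: n = (-1, -1, 1, 0) → π⊥ ≈ (-0.2929, -1.7071); max(|x|,|y|,|x±y|/√2) = 1.7071 > 1.5 ⇒ ∉ W
candidate 3: n = (-1, -2, -2, -3) → π⊥ ≈ (-1.7071, -1.5355); max(|x|,|y|,|x±y|/√2) = 2.2929 > 1.5 ⇒ ∉ W
candidate 4: n = (0, 0, 0, 0) → π⊥ ≈ (+0.0000, +0.0000); max(|x|,|y|,|x±y|/√2) = 0.0000 ≤ 1.5 ⇒ ∈ W
candidate 5: n = (1, 0, -1, -1) → π⊥ ≈ (+0.2929, +0.2929); max(|x|,|y|,|x±y|/√2) = 0.4142 ≤ 1.5 ⇒ ∈ W
candidate 6: n = (1, -3, 0, -2) → π⊥ ≈ (+1.7071, -3.5355); max(|x|,|y|,|x±y|/√2) = 3.7071 > 1.5 ⇒ ∉ W
candidate 7: n = (2, 1, -3, 2) → π⊥ ≈ (+2.7071, +5.1213); max(|x|,|y|,|x±y|/√2) = 5.5355 > 1.5 ⇒ ∉ W
candidate 8: n = (0, 1, -1, -1) → π⊥ ≈ (-1.4142, +1.0000); max(|x|,|y|,|x±y|/√2) = 1.7071 > 1.5 ⇒ ∉ W
candidate 9: n = (0, -1, -1, 0) → π⊥ ≈ (+0.7071, +0.2929); max(|x|,|y|,|x±y|/√2) = 0.7071 ≤ 1.5 ⇒ ∈ W

1, 4, 5, 9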